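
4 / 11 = 0.36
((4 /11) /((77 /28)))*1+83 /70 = 11163 /8470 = 1.32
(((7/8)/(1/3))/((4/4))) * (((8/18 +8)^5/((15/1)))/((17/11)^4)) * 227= 7373481793836928/24659157645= 299015.96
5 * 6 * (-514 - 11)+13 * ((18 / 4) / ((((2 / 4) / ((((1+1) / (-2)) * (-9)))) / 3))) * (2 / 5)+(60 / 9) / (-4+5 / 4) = -2390656 / 165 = -14488.82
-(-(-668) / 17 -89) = 845 / 17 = 49.71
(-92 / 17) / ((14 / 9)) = -414 / 119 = -3.48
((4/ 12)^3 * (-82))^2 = 6724/ 729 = 9.22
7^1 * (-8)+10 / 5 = -54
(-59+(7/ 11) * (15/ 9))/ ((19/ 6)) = -3824/ 209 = -18.30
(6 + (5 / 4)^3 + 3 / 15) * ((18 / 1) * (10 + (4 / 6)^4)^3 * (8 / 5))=367581994346 / 1476225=249001.33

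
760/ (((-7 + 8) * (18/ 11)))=4180/ 9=464.44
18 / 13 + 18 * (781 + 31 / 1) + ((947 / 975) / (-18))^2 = 4502191901809 / 308002500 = 14617.39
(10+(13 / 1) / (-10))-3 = 57 / 10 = 5.70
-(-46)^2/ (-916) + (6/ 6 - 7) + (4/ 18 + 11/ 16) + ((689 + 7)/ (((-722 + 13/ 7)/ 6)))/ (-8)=-341669617/ 166232016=-2.06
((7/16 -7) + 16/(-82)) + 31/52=-52545/8528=-6.16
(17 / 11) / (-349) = -17 / 3839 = -0.00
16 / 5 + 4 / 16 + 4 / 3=287 / 60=4.78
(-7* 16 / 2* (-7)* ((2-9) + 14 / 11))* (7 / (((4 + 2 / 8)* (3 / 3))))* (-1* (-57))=-39414816 / 187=-210774.42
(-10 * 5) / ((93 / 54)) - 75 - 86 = -5891 / 31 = -190.03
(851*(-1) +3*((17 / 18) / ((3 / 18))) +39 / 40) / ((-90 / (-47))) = -522029 / 1200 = -435.02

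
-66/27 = -2.44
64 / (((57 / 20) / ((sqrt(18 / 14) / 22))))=640 * sqrt(7) / 1463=1.16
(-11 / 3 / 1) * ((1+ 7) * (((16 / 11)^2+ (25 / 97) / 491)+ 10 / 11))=-139476056 / 1571691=-88.74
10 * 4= 40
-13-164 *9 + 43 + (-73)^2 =3883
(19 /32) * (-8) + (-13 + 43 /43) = -67 /4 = -16.75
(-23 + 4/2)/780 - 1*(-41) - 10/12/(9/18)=30659/780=39.31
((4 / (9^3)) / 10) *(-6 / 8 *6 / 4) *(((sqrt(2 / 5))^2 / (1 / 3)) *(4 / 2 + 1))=-1 / 450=-0.00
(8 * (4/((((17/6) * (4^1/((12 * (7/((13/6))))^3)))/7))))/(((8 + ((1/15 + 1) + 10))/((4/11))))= 1290482565120/58749977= 21965.67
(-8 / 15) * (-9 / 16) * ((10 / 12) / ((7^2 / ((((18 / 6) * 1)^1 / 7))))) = 3 / 1372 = 0.00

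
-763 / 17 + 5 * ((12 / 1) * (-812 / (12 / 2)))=-138803 / 17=-8164.88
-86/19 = -4.53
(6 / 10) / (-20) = -3 / 100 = -0.03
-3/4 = -0.75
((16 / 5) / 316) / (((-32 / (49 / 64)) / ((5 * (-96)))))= 147 / 1264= 0.12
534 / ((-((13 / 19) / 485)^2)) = -45345264150 / 169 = -268315172.49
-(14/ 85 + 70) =-5964/ 85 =-70.16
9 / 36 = 0.25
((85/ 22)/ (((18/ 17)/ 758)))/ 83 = 547655/ 16434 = 33.32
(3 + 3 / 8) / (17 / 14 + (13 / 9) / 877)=1491777 / 537452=2.78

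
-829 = -829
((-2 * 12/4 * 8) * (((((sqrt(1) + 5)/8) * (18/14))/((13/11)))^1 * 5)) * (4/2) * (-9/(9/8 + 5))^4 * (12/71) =-11493410734080/37246379261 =-308.58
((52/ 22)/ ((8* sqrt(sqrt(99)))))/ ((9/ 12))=13* 11^(3/ 4)* sqrt(3)/ 1089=0.12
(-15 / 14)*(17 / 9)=-85 / 42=-2.02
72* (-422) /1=-30384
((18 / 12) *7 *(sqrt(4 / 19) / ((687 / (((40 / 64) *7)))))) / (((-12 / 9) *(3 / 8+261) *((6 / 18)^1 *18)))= -245 *sqrt(19) / 72783528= -0.00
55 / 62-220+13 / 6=-20176 / 93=-216.95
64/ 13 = 4.92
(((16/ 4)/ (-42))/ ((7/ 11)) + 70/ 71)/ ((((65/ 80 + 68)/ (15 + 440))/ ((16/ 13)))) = 11171840/ 1641591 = 6.81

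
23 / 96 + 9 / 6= 167 / 96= 1.74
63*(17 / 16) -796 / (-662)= 360869 / 5296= 68.14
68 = 68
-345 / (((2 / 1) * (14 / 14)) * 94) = -345 / 188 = -1.84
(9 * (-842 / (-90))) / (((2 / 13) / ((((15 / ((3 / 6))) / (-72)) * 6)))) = -1368.25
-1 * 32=-32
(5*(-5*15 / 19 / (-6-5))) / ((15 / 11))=25 / 19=1.32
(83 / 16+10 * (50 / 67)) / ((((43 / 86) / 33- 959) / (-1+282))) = -125751153 / 33925048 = -3.71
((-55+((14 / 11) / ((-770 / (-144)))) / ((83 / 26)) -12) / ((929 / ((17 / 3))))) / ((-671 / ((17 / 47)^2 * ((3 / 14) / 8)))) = 16510927493 / 7744358334346480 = 0.00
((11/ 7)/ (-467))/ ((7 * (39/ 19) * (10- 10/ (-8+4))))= -418/ 22310925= -0.00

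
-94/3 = -31.33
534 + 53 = 587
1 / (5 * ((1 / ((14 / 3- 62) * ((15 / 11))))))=-172 / 11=-15.64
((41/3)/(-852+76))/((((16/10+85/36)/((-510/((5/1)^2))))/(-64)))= -401472/69161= -5.80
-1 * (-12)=12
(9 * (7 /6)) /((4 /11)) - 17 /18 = 2011 /72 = 27.93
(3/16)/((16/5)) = 15/256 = 0.06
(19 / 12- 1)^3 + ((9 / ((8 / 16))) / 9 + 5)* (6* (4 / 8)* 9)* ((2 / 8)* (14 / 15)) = 382739 / 8640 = 44.30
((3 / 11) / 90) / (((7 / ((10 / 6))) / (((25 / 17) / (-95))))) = -5 / 447678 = -0.00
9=9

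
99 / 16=6.19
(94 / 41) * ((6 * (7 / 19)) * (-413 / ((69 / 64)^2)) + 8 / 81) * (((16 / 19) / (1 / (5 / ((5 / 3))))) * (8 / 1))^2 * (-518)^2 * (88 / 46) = -11625380430177407860736 / 30794324157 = -377516985627.20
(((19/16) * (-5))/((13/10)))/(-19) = 25/104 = 0.24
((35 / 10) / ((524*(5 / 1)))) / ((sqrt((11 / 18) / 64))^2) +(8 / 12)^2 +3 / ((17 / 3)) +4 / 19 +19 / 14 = 786272759 / 293229090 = 2.68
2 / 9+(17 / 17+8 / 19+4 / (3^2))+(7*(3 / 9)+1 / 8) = 691 / 152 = 4.55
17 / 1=17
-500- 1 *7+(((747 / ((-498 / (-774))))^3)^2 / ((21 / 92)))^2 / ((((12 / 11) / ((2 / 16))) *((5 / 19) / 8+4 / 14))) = 41398736253681184230537420000000000000.00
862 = 862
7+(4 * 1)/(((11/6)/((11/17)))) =143/17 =8.41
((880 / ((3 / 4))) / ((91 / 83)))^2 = 85357465600 / 74529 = 1145291.97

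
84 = 84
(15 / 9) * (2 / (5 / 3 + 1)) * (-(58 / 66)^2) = -0.97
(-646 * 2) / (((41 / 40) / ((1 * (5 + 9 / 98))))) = -12894160 / 2009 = -6418.20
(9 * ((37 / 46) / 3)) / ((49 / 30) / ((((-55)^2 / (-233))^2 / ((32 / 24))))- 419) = -45707371875 / 7936366846438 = -0.01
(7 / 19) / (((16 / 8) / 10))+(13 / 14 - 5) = -593 / 266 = -2.23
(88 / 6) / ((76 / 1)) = 11 / 57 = 0.19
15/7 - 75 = -510/7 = -72.86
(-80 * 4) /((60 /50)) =-266.67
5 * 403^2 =812045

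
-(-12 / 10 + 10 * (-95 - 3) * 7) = 34306 / 5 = 6861.20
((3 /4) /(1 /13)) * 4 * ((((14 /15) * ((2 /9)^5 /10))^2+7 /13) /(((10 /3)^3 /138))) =3157719138158249 /40356300937500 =78.25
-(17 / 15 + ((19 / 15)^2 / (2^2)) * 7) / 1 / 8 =-3547 / 7200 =-0.49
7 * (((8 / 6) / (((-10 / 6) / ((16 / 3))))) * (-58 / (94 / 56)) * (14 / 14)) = 1031.99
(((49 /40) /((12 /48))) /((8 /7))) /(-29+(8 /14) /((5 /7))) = -343 /2256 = -0.15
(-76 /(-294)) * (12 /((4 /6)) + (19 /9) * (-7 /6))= 15941 /3969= 4.02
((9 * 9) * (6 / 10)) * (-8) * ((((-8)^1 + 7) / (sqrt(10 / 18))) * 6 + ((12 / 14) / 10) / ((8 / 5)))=-729 / 35 + 34992 * sqrt(5) / 25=3108.95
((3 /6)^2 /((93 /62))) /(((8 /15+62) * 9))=5 /16884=0.00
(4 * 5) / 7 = 20 / 7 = 2.86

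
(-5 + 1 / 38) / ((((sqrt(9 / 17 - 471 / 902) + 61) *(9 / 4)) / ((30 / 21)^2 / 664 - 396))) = 9038628400758 / 629859983417 - 9663117 *sqrt(1702074) / 629859983417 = 14.33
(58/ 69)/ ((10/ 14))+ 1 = 751/ 345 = 2.18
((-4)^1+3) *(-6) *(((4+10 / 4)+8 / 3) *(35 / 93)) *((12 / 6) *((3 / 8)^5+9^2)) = 1703272725 / 507904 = 3353.53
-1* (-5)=5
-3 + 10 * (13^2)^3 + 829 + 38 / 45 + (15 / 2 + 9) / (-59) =256307946959 / 5310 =48268916.56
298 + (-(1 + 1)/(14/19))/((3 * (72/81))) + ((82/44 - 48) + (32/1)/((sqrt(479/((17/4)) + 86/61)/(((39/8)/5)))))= 26 * sqrt(1014186)/8965 + 154521/616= 253.77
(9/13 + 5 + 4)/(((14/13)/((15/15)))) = 9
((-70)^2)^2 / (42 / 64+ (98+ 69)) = 153664000 / 1073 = 143209.69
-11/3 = -3.67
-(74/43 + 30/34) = -1903/731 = -2.60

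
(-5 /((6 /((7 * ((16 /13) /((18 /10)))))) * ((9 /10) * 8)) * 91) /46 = -6125 /5589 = -1.10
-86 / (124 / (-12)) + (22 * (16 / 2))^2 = 960514 / 31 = 30984.32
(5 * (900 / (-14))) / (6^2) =-125 / 14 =-8.93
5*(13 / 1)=65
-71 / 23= -3.09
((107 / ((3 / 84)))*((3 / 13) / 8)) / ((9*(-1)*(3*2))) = -749 / 468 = -1.60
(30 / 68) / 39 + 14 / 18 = 3139 / 3978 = 0.79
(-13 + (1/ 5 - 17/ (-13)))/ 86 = -747/ 5590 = -0.13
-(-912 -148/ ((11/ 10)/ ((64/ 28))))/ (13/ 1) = 93904/ 1001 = 93.81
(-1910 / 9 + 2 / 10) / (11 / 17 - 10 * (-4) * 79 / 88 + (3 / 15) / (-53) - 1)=-94560851 / 15856182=-5.96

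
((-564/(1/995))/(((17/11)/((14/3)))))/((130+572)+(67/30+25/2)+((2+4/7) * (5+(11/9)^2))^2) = -571679677800/335870581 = -1702.08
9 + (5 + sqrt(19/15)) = sqrt(285)/15 + 14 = 15.13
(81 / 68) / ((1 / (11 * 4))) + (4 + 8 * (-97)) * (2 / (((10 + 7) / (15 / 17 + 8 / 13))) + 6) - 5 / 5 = -17720334 / 3757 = -4716.62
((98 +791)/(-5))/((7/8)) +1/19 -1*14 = -20629/95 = -217.15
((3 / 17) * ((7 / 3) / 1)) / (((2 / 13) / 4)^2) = 4732 / 17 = 278.35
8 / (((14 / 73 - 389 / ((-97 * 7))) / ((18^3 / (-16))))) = -144537372 / 37903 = -3813.35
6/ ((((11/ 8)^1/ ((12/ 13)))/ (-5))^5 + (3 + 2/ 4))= 152882380800000/ 89121591691057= 1.72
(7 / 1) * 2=14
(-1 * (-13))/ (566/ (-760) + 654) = 4940/ 248237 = 0.02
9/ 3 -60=-57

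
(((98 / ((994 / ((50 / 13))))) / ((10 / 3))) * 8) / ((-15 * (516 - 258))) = -28 / 119067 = -0.00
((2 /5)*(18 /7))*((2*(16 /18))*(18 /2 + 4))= 832 /35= 23.77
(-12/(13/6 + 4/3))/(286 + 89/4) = -32/2877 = -0.01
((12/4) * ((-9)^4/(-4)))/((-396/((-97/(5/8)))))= -212139/110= -1928.54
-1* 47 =-47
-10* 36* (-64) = 23040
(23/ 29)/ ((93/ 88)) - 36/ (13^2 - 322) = 45196/ 45849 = 0.99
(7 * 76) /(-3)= -532 /3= -177.33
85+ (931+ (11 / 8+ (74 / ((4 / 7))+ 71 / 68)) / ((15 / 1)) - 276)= 1527541 / 2040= 748.79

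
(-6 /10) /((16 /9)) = -27 /80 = -0.34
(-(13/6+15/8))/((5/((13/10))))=-1261/1200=-1.05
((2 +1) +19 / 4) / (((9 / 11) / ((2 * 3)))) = 341 / 6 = 56.83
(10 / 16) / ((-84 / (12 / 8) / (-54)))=135 / 224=0.60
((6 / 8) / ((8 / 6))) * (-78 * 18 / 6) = -1053 / 8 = -131.62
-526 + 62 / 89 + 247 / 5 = -211777 / 445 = -475.90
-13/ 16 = -0.81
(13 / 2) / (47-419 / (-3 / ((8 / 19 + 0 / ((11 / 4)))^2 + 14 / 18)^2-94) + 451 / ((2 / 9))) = 12177844237 / 3898421629439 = 0.00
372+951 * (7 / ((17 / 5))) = 39609 / 17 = 2329.94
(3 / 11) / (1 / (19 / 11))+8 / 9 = 1481 / 1089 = 1.36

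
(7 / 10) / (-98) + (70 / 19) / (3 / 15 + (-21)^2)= 0.00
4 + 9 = 13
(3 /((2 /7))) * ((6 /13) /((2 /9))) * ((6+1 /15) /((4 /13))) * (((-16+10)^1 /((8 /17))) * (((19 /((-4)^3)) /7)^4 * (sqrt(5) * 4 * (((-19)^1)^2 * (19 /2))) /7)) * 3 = -48003593999517 * sqrt(5) /460366807040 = -233.16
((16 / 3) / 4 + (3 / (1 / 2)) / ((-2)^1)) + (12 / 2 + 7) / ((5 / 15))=112 / 3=37.33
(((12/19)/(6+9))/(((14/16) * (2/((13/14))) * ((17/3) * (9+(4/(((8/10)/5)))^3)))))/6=0.00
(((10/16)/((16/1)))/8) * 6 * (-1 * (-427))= 6405/512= 12.51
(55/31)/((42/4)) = 110/651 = 0.17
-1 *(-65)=65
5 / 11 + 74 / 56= 547 / 308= 1.78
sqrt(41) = 6.40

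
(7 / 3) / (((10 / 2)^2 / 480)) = 224 / 5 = 44.80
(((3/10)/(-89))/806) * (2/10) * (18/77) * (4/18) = -3/69043975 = -0.00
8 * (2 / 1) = 16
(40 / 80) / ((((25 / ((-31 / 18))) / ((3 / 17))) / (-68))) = 31 / 75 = 0.41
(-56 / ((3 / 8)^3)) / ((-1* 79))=28672 / 2133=13.44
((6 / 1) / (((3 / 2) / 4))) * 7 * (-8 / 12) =-224 / 3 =-74.67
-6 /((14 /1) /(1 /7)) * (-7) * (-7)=-3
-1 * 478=-478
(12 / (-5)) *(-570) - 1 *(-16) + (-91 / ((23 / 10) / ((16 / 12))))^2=19838824 / 4761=4166.94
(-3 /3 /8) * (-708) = 177 /2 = 88.50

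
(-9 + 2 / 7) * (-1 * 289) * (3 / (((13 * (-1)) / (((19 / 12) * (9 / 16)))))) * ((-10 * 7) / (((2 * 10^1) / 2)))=3623.27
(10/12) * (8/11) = 20/33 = 0.61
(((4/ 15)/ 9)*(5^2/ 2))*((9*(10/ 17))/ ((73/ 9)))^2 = 243000/ 1540081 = 0.16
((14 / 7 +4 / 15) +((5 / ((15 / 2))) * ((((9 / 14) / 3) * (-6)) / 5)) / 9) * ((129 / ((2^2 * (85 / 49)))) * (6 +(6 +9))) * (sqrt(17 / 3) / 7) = 17759 * sqrt(51) / 425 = 298.41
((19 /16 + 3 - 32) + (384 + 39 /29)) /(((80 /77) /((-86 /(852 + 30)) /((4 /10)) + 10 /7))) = 381392605 /935424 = 407.72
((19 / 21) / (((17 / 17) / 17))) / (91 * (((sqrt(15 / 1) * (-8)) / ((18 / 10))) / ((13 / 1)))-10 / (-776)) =-389005696 * sqrt(15) / 11802649465-1127916 / 82618546255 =-0.13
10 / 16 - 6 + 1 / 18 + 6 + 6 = 481 / 72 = 6.68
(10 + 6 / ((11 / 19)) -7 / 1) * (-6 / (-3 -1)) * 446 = 98343 / 11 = 8940.27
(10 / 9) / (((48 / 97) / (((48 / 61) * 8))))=7760 / 549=14.13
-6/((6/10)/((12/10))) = -12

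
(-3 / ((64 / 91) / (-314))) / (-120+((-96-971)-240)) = -42861 / 45664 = -0.94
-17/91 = -0.19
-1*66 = -66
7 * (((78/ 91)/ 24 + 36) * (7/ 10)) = 7063/ 40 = 176.58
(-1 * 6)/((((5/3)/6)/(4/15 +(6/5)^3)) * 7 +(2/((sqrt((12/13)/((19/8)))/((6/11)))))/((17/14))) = 16830000/3241049- 646272 * sqrt(1482)/3241049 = -2.48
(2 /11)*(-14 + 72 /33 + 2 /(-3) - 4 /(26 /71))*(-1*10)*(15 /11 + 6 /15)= 3896296 /51909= 75.06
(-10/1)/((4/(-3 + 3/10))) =27/4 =6.75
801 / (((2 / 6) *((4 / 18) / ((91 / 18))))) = 218673 / 4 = 54668.25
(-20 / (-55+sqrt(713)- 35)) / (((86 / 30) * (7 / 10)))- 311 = -691234457 / 2223487+3000 * sqrt(713) / 2223487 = -310.84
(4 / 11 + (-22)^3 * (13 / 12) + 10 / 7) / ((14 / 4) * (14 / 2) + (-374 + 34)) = 5328496 / 145761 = 36.56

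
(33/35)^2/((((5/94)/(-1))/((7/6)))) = -19.50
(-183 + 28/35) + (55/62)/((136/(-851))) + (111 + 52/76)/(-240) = -452306183/2403120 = -188.22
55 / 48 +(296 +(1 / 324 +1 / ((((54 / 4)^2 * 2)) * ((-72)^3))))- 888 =-80384637169 / 136048896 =-590.85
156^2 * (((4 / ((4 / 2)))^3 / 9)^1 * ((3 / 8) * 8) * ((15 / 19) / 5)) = 194688 / 19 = 10246.74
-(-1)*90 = 90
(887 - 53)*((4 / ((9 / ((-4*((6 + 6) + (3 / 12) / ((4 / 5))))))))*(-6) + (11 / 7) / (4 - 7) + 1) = 109929.14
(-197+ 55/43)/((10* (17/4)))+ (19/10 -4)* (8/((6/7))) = -17694/731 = -24.21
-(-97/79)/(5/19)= 1843/395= 4.67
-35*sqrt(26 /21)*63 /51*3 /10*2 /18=-7*sqrt(546) /102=-1.60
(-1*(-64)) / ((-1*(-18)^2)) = -16 / 81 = -0.20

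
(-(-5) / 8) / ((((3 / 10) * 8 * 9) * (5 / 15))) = 25 / 288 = 0.09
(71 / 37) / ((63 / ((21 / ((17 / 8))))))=0.30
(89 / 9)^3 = 704969 / 729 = 967.04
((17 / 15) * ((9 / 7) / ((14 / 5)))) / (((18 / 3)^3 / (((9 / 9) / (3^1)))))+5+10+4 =402209 / 21168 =19.00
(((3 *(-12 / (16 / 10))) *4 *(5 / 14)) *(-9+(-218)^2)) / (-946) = 248625 / 154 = 1614.45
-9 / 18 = -1 / 2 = -0.50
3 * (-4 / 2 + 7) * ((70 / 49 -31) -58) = -9195 / 7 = -1313.57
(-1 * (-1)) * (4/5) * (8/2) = 16/5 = 3.20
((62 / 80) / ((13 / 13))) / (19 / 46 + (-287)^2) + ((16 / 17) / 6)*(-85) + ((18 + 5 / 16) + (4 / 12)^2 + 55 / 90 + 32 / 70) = 117606733403 / 19096524720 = 6.16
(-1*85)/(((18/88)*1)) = -3740/9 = -415.56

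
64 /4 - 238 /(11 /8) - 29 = -2047 /11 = -186.09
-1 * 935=-935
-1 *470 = -470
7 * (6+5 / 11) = 497 / 11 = 45.18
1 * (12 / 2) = 6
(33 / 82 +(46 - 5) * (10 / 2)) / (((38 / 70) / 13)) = 4918.85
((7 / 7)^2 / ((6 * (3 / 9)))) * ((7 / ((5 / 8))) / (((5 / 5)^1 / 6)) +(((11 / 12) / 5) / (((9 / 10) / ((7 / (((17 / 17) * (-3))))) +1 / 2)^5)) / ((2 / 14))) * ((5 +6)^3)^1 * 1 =5388304793333 / 122880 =43850136.66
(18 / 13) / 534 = 3 / 1157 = 0.00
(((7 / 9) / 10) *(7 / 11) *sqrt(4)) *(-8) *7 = -2744 / 495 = -5.54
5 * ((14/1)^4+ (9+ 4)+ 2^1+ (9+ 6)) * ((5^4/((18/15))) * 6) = 600718750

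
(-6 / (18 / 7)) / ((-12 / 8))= 1.56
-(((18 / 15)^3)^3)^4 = -10314424798490535546171949056 / 14551915228366851806640625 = -708.80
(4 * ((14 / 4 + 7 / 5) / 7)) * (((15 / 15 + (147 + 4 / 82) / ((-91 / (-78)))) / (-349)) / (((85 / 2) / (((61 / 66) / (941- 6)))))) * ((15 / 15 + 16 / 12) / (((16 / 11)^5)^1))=-20722135357 / 2439099777024000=-0.00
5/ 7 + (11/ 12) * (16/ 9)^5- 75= -71931352/ 1240029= -58.01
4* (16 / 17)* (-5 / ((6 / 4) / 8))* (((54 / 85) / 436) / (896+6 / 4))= -9216 / 56544295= -0.00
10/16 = 5/8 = 0.62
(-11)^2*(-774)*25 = -2341350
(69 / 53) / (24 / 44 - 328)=-759 / 190906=-0.00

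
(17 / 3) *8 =136 / 3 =45.33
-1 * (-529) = 529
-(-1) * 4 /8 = 1 /2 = 0.50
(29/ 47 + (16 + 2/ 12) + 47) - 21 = 12065/ 282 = 42.78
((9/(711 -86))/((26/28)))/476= 0.00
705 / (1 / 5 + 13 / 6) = 21150 / 71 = 297.89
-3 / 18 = -0.17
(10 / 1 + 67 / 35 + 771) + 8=27682 / 35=790.91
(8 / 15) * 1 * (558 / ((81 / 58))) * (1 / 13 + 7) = 2646656 / 1755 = 1508.07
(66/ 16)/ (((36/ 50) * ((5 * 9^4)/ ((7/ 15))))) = 77/ 944784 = 0.00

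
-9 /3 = -3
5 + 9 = 14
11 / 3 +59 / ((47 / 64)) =11845 / 141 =84.01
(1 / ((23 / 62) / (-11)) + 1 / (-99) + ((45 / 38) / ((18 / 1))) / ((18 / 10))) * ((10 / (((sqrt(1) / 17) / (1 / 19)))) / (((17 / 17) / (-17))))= 7408212995 / 1643994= 4506.23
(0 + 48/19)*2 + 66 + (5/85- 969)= -290018/323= -897.89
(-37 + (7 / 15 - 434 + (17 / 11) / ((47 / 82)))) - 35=-3899501 / 7755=-502.84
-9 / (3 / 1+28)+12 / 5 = 327 / 155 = 2.11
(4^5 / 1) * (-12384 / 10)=-6340608 / 5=-1268121.60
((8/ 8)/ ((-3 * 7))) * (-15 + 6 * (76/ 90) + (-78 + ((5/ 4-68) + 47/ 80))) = 36983/ 5040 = 7.34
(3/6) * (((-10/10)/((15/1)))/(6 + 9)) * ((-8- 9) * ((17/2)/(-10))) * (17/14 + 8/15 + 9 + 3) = -834343/1890000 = -0.44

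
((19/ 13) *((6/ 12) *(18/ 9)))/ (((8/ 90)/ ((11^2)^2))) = 12518055/ 52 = 240731.83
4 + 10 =14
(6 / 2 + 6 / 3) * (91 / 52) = 35 / 4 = 8.75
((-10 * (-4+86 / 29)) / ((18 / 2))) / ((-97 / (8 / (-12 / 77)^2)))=-296450 / 75951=-3.90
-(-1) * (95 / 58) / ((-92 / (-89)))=8455 / 5336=1.58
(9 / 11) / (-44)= -9 / 484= -0.02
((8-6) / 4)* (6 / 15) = 1 / 5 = 0.20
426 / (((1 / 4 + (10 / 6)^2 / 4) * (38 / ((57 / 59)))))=11502 / 1003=11.47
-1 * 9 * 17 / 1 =-153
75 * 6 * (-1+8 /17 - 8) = -65250 /17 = -3838.24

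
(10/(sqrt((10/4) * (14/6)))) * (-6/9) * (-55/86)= 110 * sqrt(210)/903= 1.77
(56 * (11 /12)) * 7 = 1078 /3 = 359.33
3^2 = 9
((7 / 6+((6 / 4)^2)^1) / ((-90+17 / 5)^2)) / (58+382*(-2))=-1025 / 1588406808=-0.00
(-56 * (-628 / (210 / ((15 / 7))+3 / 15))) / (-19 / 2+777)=70336 / 150737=0.47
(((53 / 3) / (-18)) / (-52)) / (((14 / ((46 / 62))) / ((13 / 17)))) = 1219 / 1593648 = 0.00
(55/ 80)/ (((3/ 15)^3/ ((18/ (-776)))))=-12375/ 6208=-1.99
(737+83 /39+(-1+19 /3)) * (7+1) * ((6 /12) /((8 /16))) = 77424 /13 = 5955.69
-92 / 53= -1.74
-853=-853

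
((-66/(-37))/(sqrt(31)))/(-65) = -66 * sqrt(31)/74555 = -0.00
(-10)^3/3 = -1000/3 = -333.33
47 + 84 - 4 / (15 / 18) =631 / 5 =126.20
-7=-7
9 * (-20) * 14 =-2520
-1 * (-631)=631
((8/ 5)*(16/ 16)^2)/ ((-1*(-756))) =2/ 945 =0.00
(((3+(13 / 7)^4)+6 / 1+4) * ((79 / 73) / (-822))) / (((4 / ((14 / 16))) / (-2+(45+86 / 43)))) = -35416095 / 109770976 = -0.32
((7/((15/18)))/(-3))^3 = -2744/125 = -21.95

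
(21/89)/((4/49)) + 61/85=109181/30260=3.61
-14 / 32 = -7 / 16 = -0.44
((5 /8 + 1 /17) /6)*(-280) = -1085 /34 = -31.91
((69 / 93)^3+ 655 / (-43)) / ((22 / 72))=-683637264 / 14091143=-48.52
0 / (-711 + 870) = 0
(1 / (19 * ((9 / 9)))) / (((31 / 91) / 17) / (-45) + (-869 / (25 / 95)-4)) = -69615 / 4373061736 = -0.00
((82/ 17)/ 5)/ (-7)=-82/ 595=-0.14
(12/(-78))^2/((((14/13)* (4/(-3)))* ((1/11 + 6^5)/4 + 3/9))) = -198/23355605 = -0.00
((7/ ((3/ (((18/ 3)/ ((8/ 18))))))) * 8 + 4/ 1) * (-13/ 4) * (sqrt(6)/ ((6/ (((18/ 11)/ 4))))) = -624 * sqrt(6)/ 11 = -138.95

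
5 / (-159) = -5 / 159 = -0.03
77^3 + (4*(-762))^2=9746837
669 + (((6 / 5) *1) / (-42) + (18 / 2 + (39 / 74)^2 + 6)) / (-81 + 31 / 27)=276364572447 / 413218960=668.81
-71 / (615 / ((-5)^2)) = -355 / 123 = -2.89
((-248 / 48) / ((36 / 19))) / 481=-589 / 103896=-0.01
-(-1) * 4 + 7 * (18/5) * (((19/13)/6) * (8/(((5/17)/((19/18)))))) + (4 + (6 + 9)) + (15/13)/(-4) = 775919/3900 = 198.95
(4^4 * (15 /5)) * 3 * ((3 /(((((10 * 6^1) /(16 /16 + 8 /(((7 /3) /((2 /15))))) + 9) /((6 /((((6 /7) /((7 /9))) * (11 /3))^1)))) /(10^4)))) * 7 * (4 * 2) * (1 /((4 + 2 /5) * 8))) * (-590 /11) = -174538182.73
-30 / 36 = -5 / 6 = -0.83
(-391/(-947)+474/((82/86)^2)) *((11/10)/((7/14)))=9136959623/7959535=1147.93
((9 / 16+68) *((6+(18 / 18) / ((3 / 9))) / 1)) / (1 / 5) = 49365 / 16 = 3085.31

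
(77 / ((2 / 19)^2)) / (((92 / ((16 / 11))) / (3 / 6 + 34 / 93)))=17689 / 186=95.10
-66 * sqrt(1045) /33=-2 * sqrt(1045)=-64.65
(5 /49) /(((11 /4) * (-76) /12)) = -60 /10241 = -0.01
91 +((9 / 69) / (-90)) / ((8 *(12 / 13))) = 6027827 / 66240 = 91.00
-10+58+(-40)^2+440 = 2088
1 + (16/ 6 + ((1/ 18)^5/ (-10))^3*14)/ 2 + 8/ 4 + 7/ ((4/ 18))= 241754622090442260479993/ 6746640616477458432000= 35.83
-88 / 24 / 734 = -11 / 2202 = -0.00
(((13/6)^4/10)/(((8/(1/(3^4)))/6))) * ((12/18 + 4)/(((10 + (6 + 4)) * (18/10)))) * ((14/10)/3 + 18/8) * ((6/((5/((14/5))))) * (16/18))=228116707/10628820000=0.02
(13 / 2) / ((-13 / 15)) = -15 / 2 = -7.50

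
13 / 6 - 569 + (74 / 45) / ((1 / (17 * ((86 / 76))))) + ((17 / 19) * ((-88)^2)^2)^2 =93540939901900860331 / 32490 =2879068633484175.45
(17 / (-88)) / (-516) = 0.00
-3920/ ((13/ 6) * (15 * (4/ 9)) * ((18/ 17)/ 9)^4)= -36832761/ 26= -1416644.65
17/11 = 1.55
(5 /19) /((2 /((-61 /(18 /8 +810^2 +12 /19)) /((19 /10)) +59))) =14709814405 /1894825122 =7.76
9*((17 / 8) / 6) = 51 / 16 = 3.19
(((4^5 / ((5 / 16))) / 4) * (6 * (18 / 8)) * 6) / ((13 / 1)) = 331776 / 65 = 5104.25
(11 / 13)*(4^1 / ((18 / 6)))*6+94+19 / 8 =10727 / 104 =103.14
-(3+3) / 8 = -3 / 4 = -0.75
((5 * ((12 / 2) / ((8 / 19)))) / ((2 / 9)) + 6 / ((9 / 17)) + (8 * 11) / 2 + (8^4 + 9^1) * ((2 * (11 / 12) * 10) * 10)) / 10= 18071023 / 240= 75295.93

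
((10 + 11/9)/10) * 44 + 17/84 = 62471/1260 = 49.58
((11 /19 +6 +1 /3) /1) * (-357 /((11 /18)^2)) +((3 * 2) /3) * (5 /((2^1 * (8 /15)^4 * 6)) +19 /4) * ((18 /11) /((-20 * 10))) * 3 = -12445434917757 /1883340800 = -6608.17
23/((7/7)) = 23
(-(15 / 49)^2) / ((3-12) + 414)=-0.00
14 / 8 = 7 / 4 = 1.75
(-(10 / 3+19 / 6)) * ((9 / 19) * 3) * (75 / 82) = -26325 / 3116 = -8.45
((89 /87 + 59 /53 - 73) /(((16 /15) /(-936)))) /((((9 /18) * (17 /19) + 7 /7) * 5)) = 8592.56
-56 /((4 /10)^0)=-56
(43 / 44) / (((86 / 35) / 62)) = 1085 / 44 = 24.66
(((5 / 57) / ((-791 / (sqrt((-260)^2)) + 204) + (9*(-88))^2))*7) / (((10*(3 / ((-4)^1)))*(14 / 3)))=-260 / 9299030673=-0.00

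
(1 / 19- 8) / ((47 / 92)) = -13892 / 893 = -15.56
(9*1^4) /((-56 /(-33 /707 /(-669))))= -99 /8829016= -0.00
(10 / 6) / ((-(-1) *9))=5 / 27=0.19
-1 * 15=-15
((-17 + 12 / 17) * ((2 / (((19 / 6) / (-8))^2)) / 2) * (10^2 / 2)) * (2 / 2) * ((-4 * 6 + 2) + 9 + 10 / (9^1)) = 379379200 / 6137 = 61818.35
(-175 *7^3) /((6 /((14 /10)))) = -84035 /6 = -14005.83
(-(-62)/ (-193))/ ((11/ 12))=-744/ 2123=-0.35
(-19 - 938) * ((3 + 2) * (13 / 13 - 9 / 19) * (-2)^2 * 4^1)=-765600 / 19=-40294.74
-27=-27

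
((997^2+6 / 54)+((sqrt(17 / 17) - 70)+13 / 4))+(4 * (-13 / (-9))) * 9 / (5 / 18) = 178943501 / 180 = 994130.56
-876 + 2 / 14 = -6131 / 7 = -875.86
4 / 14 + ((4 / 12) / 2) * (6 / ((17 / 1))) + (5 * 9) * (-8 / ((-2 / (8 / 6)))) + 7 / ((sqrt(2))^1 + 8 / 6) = 242.89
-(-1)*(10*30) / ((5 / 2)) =120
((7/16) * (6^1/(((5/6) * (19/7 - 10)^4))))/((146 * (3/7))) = 117649/6584795640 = 0.00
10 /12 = 5 /6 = 0.83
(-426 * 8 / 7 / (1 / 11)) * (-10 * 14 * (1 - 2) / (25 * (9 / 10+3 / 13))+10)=-3923744 / 49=-80076.41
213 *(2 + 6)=1704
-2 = -2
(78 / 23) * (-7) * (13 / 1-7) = -3276 / 23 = -142.43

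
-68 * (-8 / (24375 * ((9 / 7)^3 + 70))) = 186592 / 603013125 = 0.00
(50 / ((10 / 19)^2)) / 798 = 19 / 84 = 0.23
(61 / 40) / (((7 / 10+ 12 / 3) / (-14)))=-427 / 94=-4.54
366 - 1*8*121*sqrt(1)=-602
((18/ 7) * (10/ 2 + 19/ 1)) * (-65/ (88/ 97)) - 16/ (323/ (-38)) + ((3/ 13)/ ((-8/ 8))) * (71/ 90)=-2256448079/ 510510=-4419.99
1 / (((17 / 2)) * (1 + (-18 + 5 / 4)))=-8 / 1071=-0.01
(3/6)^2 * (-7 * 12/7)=-3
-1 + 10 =9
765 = 765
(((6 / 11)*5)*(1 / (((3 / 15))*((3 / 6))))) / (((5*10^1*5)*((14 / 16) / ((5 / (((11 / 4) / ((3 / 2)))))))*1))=288 / 847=0.34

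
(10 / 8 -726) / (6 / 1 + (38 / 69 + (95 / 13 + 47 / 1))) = -2600403 / 218360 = -11.91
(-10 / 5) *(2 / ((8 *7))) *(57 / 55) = -57 / 770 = -0.07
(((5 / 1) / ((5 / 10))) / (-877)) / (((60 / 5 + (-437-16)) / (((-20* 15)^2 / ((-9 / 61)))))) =-6100000 / 386757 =-15.77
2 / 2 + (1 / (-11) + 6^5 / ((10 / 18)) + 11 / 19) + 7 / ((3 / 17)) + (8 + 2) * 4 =44134388 / 3135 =14077.95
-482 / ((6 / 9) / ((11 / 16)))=-7953 / 16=-497.06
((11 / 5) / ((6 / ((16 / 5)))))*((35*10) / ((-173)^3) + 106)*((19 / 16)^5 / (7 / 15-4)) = -3737184993518757 / 44960809123840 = -83.12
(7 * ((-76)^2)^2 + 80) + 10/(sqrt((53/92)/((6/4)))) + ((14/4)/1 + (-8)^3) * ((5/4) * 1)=10 * sqrt(7314)/53 + 1868277411/8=233534692.51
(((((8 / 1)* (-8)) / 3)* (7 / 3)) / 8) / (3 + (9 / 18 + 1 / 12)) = -224 / 129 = -1.74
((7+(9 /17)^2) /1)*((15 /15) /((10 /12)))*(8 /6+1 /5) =13.40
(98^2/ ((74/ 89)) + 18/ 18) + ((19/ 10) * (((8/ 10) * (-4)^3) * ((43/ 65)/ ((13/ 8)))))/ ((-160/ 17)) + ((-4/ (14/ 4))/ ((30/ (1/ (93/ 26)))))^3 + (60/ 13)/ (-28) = 336414868346684110742/ 29112210035488125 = 11555.80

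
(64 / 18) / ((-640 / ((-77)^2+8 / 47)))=-278671 / 8460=-32.94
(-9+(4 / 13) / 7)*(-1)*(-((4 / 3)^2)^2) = -208640 / 7371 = -28.31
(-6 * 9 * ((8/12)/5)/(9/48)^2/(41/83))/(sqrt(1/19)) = -84992 * sqrt(19)/205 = -1807.18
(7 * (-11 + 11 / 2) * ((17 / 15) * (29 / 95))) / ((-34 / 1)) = 2233 / 5700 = 0.39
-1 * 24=-24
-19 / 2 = -9.50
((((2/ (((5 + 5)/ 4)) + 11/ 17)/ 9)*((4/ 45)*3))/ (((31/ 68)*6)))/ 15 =328/ 313875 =0.00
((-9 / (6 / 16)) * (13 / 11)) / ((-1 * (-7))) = -312 / 77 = -4.05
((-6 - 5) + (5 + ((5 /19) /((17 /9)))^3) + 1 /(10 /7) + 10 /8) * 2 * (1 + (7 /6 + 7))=-10001702799 /134793068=-74.20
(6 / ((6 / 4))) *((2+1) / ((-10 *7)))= -6 / 35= -0.17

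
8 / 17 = 0.47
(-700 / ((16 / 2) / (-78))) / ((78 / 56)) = 4900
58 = 58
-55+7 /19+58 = 64 /19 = 3.37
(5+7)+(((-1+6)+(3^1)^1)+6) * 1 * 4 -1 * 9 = 59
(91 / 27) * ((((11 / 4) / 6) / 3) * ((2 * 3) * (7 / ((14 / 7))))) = 7007 / 648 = 10.81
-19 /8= -2.38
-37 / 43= -0.86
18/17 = 1.06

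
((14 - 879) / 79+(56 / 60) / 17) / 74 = -219469 / 1490730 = -0.15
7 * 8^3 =3584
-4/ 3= -1.33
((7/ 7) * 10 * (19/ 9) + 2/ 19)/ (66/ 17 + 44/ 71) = 2189498/ 464607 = 4.71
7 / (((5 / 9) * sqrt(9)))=21 / 5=4.20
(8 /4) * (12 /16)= 3 /2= 1.50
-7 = -7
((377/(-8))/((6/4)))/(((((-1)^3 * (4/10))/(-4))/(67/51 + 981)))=-47217365/153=-308610.23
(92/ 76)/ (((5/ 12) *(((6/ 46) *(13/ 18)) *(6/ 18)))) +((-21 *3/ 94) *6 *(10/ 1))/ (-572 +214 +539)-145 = -52.70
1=1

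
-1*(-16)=16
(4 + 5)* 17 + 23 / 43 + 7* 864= 266666 / 43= 6201.53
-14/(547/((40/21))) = -80/1641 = -0.05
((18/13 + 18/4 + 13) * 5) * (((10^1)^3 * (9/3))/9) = 31474.36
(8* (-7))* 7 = -392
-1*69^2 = -4761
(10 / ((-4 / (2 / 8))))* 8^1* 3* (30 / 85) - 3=-141 / 17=-8.29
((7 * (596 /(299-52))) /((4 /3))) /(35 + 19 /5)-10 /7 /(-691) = 76154045 /231779366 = 0.33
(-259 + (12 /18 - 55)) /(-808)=0.39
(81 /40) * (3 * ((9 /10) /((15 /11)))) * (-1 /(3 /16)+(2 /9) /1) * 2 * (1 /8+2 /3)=-129789 /4000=-32.45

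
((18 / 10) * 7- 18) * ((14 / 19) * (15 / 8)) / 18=-63 / 152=-0.41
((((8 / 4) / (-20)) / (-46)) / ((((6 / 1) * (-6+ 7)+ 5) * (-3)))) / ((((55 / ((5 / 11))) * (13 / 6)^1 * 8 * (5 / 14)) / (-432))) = 378 / 9949225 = 0.00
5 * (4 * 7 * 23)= 3220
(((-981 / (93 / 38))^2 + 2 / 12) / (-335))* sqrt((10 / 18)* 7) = -926433817* sqrt(35) / 5794830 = -945.82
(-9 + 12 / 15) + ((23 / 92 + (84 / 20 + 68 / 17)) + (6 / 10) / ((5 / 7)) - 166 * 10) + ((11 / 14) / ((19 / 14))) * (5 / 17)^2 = -910879981 / 549100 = -1658.86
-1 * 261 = -261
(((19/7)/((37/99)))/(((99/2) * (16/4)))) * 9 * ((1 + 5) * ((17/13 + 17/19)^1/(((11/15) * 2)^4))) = 46473750/49296247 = 0.94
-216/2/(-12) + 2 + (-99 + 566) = 478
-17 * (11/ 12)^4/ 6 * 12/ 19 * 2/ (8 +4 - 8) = -0.63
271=271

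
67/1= 67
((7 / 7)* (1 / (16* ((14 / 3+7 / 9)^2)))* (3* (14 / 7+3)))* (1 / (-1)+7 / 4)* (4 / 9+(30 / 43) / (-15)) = 4455 / 471968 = 0.01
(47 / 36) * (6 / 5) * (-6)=-47 / 5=-9.40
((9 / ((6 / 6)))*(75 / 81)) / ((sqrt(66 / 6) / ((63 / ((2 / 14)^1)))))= 3675*sqrt(11) / 11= 1108.05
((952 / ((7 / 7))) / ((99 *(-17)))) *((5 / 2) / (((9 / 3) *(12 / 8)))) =-280 / 891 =-0.31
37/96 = 0.39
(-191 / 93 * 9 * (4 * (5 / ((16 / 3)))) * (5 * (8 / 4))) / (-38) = 42975 / 2356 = 18.24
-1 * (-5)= 5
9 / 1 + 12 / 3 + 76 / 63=895 / 63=14.21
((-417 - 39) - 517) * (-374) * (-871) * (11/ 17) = -205090886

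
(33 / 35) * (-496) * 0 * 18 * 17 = 0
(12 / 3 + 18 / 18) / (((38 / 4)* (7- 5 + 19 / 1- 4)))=10 / 323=0.03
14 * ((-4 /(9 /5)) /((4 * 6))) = -35 /27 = -1.30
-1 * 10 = -10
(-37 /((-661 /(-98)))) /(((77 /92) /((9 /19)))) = -428904 /138149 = -3.10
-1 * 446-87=-533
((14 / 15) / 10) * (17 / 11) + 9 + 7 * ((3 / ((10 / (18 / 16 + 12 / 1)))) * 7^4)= 873664529 / 13200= 66186.71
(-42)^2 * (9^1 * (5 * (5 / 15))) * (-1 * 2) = -52920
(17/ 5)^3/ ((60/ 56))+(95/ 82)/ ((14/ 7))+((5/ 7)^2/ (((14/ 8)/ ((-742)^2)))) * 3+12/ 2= 1036614123611/ 2152500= 481586.12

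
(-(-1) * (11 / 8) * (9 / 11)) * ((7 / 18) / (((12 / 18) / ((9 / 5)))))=189 / 160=1.18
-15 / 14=-1.07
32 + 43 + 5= 80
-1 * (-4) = 4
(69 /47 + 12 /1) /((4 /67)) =42411 /188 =225.59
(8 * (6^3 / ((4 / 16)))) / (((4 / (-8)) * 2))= -6912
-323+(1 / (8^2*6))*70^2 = -29783 / 96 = -310.24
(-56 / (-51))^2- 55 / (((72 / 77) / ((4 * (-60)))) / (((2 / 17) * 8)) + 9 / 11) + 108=362079892 / 8695143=41.64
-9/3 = -3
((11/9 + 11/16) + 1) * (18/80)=419/640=0.65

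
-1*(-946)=946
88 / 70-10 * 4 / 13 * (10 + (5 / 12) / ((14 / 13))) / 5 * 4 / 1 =-33184 / 1365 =-24.31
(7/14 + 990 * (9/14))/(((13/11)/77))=1078957/26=41498.35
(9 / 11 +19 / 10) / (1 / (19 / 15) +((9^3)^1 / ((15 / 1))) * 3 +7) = 5681 / 321002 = 0.02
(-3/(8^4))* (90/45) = -3/2048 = -0.00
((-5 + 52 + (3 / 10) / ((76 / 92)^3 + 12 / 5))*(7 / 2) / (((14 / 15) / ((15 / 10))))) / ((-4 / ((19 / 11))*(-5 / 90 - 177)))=130696550865 / 202263745376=0.65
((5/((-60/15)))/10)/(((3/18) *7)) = -3/28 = -0.11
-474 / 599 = -0.79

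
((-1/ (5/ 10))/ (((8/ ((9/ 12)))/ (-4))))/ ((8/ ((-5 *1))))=-0.47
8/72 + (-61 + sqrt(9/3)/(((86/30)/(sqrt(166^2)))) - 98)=-1430/9 + 2490* sqrt(3)/43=-58.59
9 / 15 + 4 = 4.60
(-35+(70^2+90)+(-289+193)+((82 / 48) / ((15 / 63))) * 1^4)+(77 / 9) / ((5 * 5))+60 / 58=254086199 / 52200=4867.55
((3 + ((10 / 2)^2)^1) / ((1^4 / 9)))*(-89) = -22428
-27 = -27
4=4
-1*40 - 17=-57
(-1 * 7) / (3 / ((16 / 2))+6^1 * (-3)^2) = -56 / 435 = -0.13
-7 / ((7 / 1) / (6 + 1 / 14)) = -85 / 14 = -6.07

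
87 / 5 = 17.40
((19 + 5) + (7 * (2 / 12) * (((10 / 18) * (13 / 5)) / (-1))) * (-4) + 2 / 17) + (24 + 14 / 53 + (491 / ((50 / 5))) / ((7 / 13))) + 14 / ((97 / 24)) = 24739416557 / 165180330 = 149.77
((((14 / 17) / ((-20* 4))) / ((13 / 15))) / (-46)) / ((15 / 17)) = 7 / 23920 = 0.00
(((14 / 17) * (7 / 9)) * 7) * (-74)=-50764 / 153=-331.79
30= 30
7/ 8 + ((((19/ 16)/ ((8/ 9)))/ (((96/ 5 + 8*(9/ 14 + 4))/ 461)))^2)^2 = 57954470090657697589604369/ 4059453032398518747136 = 14276.42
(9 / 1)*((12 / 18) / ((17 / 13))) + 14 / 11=1096 / 187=5.86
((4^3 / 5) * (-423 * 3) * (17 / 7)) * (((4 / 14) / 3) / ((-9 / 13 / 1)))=1329536 / 245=5426.68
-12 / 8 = -1.50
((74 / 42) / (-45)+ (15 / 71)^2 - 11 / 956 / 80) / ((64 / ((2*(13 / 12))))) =5055280477 / 27980637511680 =0.00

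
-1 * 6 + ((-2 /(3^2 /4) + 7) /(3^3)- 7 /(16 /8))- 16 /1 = -12283 /486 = -25.27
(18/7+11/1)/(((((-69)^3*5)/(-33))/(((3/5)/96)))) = 209/122643360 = 0.00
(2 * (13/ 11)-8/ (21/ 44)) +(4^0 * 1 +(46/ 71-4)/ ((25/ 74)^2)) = -438400153/ 10250625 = -42.77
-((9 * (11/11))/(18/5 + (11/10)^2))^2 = -810000/231361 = -3.50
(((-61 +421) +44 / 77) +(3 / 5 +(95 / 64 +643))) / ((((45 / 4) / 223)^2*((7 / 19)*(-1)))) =-2128436557319 / 1984500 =-1072530.39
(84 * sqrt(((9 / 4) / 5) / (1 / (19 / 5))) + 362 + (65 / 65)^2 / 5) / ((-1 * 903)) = -0.52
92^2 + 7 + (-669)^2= 456032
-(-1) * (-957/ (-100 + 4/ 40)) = 3190/ 333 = 9.58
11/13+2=37/13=2.85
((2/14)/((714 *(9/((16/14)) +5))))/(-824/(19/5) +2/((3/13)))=-38/509045467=-0.00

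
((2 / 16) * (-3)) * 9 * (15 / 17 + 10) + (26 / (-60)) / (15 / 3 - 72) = -5019091 / 136680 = -36.72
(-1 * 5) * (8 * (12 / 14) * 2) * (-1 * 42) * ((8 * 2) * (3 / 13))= 138240 / 13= 10633.85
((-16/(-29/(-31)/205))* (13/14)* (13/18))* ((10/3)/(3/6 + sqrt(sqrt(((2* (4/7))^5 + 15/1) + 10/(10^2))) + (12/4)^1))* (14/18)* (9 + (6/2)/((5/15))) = -42100604000/(2349* 35377000^(1/4)* 7^(3/4) + 1342845) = -19835.65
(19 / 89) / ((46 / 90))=855 / 2047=0.42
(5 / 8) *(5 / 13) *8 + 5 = 90 / 13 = 6.92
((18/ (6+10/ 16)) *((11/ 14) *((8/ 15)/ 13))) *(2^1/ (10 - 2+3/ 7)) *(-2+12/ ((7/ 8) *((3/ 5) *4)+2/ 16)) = 1275648/ 18089695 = 0.07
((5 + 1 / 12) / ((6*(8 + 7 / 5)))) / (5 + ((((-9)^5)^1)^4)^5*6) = 305 / 5393026430135761316654615962614469543140756022674521846267770023150533935260039523517986929389413224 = 0.00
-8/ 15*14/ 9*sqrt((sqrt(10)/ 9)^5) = -224*10^(1/ 4)/ 6561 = -0.06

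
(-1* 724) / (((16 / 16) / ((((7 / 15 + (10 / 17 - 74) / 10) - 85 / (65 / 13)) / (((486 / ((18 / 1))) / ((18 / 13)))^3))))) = 35261696 / 15126345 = 2.33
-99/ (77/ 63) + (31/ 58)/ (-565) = -2654401/ 32770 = -81.00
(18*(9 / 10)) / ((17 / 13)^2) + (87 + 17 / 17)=140849 / 1445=97.47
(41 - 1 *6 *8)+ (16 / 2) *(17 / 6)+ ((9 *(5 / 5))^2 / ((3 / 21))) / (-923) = 41680 / 2769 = 15.05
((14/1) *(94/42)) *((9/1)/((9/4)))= 376/3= 125.33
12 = 12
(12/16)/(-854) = -3/3416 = -0.00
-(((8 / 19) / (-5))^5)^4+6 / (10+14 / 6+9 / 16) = 1032439456536601634948628410070093674221856 / 2219027859708876430672370626354217529296875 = 0.47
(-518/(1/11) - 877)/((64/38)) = -124925/32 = -3903.91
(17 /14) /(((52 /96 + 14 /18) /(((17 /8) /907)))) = 2601 /1206310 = 0.00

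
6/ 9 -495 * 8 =-11878/ 3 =-3959.33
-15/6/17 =-5/34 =-0.15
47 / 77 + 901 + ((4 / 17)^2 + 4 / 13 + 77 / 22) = 905.47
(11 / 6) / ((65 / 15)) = 11 / 26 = 0.42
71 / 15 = 4.73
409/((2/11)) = 4499/2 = 2249.50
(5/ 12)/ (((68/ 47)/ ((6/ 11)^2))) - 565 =-4648115/ 8228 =-564.91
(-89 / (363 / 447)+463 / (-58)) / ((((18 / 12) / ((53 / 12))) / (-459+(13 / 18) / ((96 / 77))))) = 34643561899483 / 218287872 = 158705.85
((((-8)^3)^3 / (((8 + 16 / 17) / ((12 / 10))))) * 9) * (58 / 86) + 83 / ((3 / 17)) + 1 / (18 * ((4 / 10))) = -16079080409027 / 147060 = -109336872.09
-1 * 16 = -16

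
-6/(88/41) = -123/44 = -2.80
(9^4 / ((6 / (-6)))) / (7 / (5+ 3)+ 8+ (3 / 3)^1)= -52488 / 79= -664.41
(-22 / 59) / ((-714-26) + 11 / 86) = 1892 / 3754111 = 0.00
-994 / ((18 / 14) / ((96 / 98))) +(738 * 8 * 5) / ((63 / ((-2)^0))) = -288.76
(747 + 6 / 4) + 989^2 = 1957739 / 2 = 978869.50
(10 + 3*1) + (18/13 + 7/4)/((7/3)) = 5221/364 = 14.34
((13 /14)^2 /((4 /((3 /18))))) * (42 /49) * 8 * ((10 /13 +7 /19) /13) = 281 /13034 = 0.02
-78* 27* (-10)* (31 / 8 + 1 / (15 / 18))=213759 / 2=106879.50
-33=-33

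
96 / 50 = 48 / 25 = 1.92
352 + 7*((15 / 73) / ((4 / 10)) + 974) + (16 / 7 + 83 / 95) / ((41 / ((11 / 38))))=271281527089 / 37816555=7173.62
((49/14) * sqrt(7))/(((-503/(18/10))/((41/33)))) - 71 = -71 - 861 * sqrt(7)/55330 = -71.04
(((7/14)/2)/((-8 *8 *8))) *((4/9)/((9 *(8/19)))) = -19/331776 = -0.00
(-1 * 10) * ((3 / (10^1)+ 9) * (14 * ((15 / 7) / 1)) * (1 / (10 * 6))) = -93 / 2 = -46.50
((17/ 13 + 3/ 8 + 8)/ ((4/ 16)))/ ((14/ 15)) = 15105/ 364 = 41.50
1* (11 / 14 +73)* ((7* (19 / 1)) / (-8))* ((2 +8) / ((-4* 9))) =98135 / 288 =340.75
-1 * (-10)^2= -100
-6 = -6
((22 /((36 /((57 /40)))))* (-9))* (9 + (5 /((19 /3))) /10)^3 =-271019925 /46208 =-5865.22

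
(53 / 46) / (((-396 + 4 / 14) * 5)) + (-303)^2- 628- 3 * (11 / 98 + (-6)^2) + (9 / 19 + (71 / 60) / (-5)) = 40514241626744 / 444855075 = 91072.90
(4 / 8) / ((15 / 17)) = 17 / 30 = 0.57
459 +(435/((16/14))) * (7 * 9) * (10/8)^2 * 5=24038127/128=187797.87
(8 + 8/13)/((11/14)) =10.97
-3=-3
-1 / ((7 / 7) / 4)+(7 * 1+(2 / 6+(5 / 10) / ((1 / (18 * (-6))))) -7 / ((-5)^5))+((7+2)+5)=-343729 / 9375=-36.66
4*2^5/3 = 128/3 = 42.67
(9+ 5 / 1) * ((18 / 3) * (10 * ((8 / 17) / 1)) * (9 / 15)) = 237.18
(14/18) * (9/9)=7/9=0.78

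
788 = 788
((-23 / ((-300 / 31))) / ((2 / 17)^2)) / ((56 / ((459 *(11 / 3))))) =115597977 / 22400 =5160.62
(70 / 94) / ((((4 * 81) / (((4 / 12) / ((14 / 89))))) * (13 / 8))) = 445 / 148473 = 0.00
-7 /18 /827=-7 /14886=-0.00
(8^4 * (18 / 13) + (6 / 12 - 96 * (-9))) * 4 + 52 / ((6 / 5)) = 1021288 / 39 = 26186.87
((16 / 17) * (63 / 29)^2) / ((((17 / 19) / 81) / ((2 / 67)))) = 12.00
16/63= 0.25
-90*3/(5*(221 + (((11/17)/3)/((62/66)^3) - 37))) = -27348138/93318017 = -0.29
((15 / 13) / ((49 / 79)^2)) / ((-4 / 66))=-3089295 / 62426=-49.49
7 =7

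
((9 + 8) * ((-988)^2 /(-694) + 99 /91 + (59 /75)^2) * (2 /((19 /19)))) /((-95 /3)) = 8483975794492 /5624653125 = 1508.36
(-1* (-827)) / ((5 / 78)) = 64506 / 5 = 12901.20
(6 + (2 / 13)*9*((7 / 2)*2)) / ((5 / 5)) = 204 / 13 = 15.69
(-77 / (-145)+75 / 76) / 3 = 16727 / 33060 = 0.51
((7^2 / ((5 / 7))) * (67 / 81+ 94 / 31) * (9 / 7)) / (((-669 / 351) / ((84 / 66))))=-7856758 / 34565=-227.30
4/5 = 0.80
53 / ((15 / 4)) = 212 / 15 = 14.13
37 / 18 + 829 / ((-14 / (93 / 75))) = -112408 / 1575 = -71.37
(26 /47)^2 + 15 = 33811 /2209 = 15.31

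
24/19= 1.26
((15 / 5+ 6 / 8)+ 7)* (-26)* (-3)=1677 / 2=838.50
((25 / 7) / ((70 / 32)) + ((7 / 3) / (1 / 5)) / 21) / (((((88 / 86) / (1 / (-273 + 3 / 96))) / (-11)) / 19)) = 1.64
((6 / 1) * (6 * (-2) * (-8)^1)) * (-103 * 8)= -474624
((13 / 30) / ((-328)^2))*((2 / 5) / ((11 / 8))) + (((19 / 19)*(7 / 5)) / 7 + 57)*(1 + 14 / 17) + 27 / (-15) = 19333450181 / 188608200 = 102.51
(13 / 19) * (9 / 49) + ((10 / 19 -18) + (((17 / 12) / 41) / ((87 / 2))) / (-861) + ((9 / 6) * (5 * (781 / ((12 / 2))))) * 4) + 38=9621016254511 / 2450807226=3925.65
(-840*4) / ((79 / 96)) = -322560 / 79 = -4083.04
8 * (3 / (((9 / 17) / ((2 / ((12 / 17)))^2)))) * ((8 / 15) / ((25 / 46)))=3615968 / 10125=357.13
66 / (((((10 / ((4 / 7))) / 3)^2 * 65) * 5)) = 2376 / 398125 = 0.01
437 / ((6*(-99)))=-437 / 594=-0.74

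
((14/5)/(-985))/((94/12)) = -0.00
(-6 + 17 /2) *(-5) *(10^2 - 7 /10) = -4965 /4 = -1241.25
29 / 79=0.37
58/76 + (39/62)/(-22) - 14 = -343787/25916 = -13.27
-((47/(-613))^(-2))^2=-141202341361/4879681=-28936.80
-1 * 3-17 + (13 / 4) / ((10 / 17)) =-579 / 40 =-14.48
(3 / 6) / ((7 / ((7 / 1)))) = 1 / 2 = 0.50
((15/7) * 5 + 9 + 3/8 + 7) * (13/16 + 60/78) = 71299/1664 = 42.85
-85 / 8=-10.62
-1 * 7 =-7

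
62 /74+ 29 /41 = 2344 /1517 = 1.55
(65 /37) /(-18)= -65 /666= -0.10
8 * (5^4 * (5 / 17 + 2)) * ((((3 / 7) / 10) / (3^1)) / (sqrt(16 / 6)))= 4875 * sqrt(6) / 119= 100.35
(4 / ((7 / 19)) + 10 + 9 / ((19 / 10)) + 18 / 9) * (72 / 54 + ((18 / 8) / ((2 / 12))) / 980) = 2907007 / 78204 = 37.17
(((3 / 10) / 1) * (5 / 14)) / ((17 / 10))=15 / 238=0.06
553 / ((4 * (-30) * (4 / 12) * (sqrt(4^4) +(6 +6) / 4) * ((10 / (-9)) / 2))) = 1.31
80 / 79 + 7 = 633 / 79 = 8.01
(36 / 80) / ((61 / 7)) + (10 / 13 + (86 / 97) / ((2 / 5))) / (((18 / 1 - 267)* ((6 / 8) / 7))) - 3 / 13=-111489473 / 383066580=-0.29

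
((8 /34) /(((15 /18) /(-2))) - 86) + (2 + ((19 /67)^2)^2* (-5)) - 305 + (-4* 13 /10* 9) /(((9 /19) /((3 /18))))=-2086572925373 /5138535855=-406.06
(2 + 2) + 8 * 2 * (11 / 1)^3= 21300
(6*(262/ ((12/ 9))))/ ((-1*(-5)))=1179/ 5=235.80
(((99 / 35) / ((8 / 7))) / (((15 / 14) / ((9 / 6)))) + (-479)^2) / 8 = 45888893 / 1600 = 28680.56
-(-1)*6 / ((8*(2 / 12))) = 9 / 2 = 4.50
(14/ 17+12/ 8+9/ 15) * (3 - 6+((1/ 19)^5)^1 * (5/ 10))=-7383726721/ 841873660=-8.77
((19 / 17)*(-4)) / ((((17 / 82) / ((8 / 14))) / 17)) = -24928 / 119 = -209.48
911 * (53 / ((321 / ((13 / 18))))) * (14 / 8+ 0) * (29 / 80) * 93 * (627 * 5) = 825546644923 / 41088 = 20092159.39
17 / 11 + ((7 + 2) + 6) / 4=233 / 44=5.30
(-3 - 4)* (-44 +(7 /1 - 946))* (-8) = -55048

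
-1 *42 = -42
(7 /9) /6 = 7 /54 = 0.13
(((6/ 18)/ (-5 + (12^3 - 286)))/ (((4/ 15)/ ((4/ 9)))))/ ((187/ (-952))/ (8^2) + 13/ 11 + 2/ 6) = 197120/ 770966307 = 0.00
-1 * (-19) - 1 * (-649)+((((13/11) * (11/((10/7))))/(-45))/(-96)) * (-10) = 2885669/4320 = 667.98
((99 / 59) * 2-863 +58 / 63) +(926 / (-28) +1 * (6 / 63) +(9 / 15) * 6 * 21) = -816.10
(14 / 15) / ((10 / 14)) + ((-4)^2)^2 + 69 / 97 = 1877081 / 7275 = 258.02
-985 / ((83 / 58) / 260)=-14853800 / 83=-178961.45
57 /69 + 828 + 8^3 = 30839 /23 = 1340.83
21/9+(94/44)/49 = 7687/3234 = 2.38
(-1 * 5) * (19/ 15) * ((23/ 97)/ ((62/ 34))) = -7429/ 9021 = -0.82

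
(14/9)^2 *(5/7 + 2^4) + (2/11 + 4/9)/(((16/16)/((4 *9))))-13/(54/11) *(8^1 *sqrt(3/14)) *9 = 6236/99-286 *sqrt(42)/21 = -25.27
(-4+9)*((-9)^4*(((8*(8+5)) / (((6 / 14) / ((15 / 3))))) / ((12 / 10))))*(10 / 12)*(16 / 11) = 442260000 / 11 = 40205454.55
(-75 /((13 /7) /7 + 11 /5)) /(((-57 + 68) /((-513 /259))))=1346625 /245828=5.48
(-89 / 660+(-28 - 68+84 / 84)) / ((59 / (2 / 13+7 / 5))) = -2.51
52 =52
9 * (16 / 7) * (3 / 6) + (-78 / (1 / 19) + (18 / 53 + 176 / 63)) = -4903592 / 3339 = -1468.58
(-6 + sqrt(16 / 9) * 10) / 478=11 / 717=0.02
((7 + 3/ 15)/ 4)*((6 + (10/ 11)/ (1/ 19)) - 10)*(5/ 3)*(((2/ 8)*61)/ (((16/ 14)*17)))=93513/ 2992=31.25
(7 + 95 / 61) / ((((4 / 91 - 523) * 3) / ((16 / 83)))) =-2912 / 2769461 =-0.00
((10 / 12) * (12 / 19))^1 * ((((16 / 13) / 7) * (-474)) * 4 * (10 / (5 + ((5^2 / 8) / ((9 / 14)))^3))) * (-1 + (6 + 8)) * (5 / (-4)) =35383910400 / 148764623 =237.85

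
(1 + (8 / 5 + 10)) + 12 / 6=73 / 5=14.60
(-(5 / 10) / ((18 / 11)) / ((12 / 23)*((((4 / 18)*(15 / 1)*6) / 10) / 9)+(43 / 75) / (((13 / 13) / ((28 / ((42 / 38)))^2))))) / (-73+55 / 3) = 56925 / 3748557184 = 0.00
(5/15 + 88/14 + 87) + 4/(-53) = 104114/1113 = 93.54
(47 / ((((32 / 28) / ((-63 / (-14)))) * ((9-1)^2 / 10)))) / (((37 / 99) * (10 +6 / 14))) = 10259865 / 1382912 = 7.42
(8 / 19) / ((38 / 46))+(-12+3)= -8.49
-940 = -940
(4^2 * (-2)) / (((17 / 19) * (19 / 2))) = -64 / 17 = -3.76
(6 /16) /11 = 3 /88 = 0.03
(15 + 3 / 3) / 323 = 16 / 323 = 0.05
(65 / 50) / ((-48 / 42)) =-91 / 80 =-1.14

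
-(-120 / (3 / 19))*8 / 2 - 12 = 3028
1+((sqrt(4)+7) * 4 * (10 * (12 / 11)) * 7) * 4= 120971 / 11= 10997.36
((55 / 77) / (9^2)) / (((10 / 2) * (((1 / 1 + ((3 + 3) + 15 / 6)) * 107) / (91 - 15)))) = 8 / 60669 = 0.00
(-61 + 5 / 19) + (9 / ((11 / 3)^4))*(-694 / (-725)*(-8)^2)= -11634186634 / 201679775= -57.69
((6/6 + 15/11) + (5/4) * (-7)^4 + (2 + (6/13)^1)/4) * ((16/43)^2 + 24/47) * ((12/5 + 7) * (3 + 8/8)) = 8812052632/120185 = 73320.74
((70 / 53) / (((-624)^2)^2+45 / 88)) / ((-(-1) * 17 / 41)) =36080 / 1717306373932119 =0.00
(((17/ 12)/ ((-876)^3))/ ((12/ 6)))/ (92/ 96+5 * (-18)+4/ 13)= 221/ 18610448794560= 0.00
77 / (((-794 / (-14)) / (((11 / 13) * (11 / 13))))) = 65219 / 67093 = 0.97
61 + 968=1029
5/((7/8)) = 40/7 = 5.71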